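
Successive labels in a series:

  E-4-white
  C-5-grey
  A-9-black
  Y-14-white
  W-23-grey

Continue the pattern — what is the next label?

U-37-black

Letter: letters move back 2 places in the alphabet, wrapping A→Z, so E, C, A, Y, W → U.
Second component: 4, 5, 9, 14, 23 → 37 (each term is the sum of the two before it).
Shade — repeats white → grey → black: white, grey, black, white, grey → black.
Putting it together: U-37-black.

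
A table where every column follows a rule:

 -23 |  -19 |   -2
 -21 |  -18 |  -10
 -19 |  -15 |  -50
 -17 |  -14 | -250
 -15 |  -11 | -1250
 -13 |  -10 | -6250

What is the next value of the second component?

Second component: alternating steps +1, +3, +1, +3, …, so -19, -18, -15, -14, -11, -10 → -7.

-7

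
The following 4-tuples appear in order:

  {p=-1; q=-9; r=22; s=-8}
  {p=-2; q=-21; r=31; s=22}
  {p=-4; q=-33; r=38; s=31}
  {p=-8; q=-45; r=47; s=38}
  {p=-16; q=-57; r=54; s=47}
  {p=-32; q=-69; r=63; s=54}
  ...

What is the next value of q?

-81

Q: -9, -21, -33, -45, -57, -69 → -81 (−12 each step).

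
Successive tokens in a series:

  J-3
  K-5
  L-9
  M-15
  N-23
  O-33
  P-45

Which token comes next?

Letter: letters move forward 1 place in the alphabet; J, K, L, M, N, O, P → Q.
Second component: 3, 5, 9, 15, 23, 33, 45 → 59 (differences are 2, 4, 6, … (increasing by 2 each time)).
So the next token is Q-59.

Q-59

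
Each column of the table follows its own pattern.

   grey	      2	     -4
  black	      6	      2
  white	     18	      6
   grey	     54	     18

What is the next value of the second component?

Shade: grey, black, white, grey → black (repeats grey → black → white).
Second component — ×3 each step: 2, 6, 18, 54 → 162.
Third component goes -4, 2, 6, 18 → 54 (always the previous value of the second component).

162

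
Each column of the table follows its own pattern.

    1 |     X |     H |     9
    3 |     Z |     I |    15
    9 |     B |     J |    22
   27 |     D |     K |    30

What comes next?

For the first component, ×3 each step: 1, 3, 9, 27 → 81.
First letter goes X, Z, B, D → F (letters move forward 2 places in the alphabet, wrapping Z→A).
Second letter: letters move forward 1 place in the alphabet, so H, I, J, K → L.
Fourth component: differences are 6, 7, 8, … (increasing by 1 each time); 9, 15, 22, 30 → 39.
Combining the parts gives 81  F  L  39.

81  F  L  39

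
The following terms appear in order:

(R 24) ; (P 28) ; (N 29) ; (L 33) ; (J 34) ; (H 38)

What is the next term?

(F 39)

Letter goes R, P, N, L, J, H → F (letters move back 2 places in the alphabet).
Second coordinate: alternating steps +4, +1, +4, +1, …; 24, 28, 29, 33, 34, 38 → 39.
Putting it together: (F 39).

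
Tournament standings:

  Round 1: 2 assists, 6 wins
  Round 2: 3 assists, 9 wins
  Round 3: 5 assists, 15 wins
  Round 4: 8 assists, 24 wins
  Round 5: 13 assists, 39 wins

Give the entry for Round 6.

21 assists, 63 wins

Assists — each term is the sum of the two before it: 2, 3, 5, 8, 13 → 21.
Wins goes 6, 9, 15, 24, 39 → 63 (always 3 × the assists).
Putting it together: 21 assists, 63 wins.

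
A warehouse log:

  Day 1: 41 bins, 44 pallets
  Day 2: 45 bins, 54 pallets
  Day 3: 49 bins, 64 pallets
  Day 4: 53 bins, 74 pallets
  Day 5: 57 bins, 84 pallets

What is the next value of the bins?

61

For the bins, +4 each step: 41, 45, 49, 53, 57 → 61.
Pallets — +10 each step: 44, 54, 64, 74, 84 → 94.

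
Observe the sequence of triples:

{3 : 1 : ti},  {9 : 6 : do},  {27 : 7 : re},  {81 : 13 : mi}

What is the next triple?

First component goes 3, 9, 27, 81 → 243 (×3 each step).
Second component — each term is the sum of the two before it: 1, 6, 7, 13 → 20.
Note — runs through the solfège scale do→ti: ti, do, re, mi → fa.
So the next triple is {243 : 20 : fa}.

{243 : 20 : fa}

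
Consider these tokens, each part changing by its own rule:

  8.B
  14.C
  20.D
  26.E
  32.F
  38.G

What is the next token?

44.H

First component: +6 each step, so 8, 14, 20, 26, 32, 38 → 44.
For the letter, letters move forward 1 place in the alphabet: B, C, D, E, F, G → H.
Putting it together: 44.H.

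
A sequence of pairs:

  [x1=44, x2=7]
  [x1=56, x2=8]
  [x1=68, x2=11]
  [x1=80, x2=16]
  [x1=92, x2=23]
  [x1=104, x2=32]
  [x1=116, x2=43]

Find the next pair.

X1: +12 each step; 44, 56, 68, 80, 92, 104, 116 → 128.
X2: differences are 1, 3, 5, … (increasing by 2 each time); 7, 8, 11, 16, 23, 32, 43 → 56.
So the next pair is [x1=128, x2=56].

[x1=128, x2=56]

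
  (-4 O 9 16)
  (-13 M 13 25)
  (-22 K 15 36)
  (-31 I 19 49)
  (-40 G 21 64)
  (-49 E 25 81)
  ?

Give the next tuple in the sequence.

First entry: -4, -13, -22, -31, -40, -49 → -58 (−9 each step).
Letter: O, M, K, I, G, E → C (letters move back 2 places in the alphabet).
Third entry: 9, 13, 15, 19, 21, 25 → 27 (alternating steps +4, +2, +4, +2, …).
For the fourth entry, perfect squares: 4², 5², 6², …: 16, 25, 36, 49, 64, 81 → 100.
Combining the parts gives (-58 C 27 100).

(-58 C 27 100)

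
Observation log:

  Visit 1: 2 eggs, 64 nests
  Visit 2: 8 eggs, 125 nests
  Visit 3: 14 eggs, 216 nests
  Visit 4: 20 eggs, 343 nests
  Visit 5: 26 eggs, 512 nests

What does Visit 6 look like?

Eggs — +6 each step: 2, 8, 14, 20, 26 → 32.
Nests — perfect cubes: 4³, 5³, 6³, …: 64, 125, 216, 343, 512 → 729.
Combining the parts gives 32 eggs, 729 nests.

32 eggs, 729 nests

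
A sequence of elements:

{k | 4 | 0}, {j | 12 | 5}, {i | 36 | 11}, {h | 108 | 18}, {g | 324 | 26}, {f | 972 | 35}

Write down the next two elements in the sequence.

Letter — letters move back 1 place in the alphabet: k, j, i, h, g, f → e → d.
Second component — ×3 each step: 4, 12, 36, 108, 324, 972 → 2916 → 8748.
Third component: differences are 5, 6, 7, … (increasing by 1 each time); 0, 5, 11, 18, 26, 35 → 45 → 56.
So the next two elements are {e | 2916 | 45} and {d | 8748 | 56}.

{e | 2916 | 45}, {d | 8748 | 56}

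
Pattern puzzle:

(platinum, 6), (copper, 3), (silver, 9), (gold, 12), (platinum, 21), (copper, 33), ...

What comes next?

For the metal, repeats platinum → copper → silver → gold: platinum, copper, silver, gold, platinum, copper → silver.
Second component: 6, 3, 9, 12, 21, 33 → 54 (each term is the sum of the two before it).
Putting it together: (silver, 54).

(silver, 54)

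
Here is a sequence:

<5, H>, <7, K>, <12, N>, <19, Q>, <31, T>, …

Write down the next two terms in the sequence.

First slot — each term is the sum of the two before it: 5, 7, 12, 19, 31 → 50 → 81.
Letter: H, K, N, Q, T → W → Z (letters move forward 3 places in the alphabet).
So the next two terms are <50, W> and <81, Z>.

<50, W>, <81, Z>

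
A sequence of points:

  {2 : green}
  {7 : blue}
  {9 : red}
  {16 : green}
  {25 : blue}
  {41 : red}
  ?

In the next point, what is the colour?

green

Colour: green, blue, red, green, blue, red → green (repeats green → blue → red).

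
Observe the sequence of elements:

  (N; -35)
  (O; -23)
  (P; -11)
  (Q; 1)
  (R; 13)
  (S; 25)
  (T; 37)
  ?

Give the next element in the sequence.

(U; 49)

Letter goes N, O, P, Q, R, S, T → U (letters move forward 1 place in the alphabet).
Second slot: -35, -23, -11, 1, 13, 25, 37 → 49 (+12 each step).
So the next element is (U; 49).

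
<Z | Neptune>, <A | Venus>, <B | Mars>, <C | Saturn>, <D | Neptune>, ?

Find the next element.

<E | Venus>

Letter: letters move forward 1 place in the alphabet, wrapping Z→A; Z, A, B, C, D → E.
For the planet, repeats Neptune → Venus → Mars → Saturn: Neptune, Venus, Mars, Saturn, Neptune → Venus.
Putting it together: <E | Venus>.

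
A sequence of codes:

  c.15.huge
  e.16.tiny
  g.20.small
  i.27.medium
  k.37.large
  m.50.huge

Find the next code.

For the letter, letters move forward 2 places in the alphabet: c, e, g, i, k, m → o.
Second component goes 15, 16, 20, 27, 37, 50 → 66 (differences are 1, 4, 7, … (increasing by 3 each time)).
Size — repeats huge → tiny → small → medium → large: huge, tiny, small, medium, large, huge → tiny.
So the next code is o.66.tiny.

o.66.tiny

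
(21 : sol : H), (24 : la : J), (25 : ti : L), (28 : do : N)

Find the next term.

First slot: alternating steps +3, +1, +3, +1, …; 21, 24, 25, 28 → 29.
Note: runs through the solfège scale do→ti; sol, la, ti, do → re.
Letter: letters move forward 2 places in the alphabet; H, J, L, N → P.
So the next term is (29 : re : P).

(29 : re : P)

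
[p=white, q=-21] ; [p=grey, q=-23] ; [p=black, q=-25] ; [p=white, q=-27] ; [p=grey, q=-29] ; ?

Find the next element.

[p=black, q=-31]

P goes white, grey, black, white, grey → black (repeats white → grey → black).
For the q, −2 each step: -21, -23, -25, -27, -29 → -31.
Putting it together: [p=black, q=-31].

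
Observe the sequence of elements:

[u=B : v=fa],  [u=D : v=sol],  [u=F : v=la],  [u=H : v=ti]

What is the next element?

U — letters move forward 2 places in the alphabet: B, D, F, H → J.
V: fa, sol, la, ti → do (runs through the solfège scale do→ti).
Putting it together: [u=J : v=do].

[u=J : v=do]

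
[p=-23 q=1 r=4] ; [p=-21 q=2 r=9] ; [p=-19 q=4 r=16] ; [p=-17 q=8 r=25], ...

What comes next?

[p=-15 q=16 r=36]

P: +2 each step; -23, -21, -19, -17 → -15.
Q goes 1, 2, 4, 8 → 16 (×2 each step).
R: 4, 9, 16, 25 → 36 (perfect squares: 2², 3², 4², …).
Combining the parts gives [p=-15 q=16 r=36].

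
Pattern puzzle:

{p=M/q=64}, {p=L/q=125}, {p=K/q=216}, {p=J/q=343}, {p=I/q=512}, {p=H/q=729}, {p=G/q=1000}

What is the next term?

P: letters move back 1 place in the alphabet; M, L, K, J, I, H, G → F.
Q: perfect cubes: 4³, 5³, 6³, …; 64, 125, 216, 343, 512, 729, 1000 → 1331.
Putting it together: {p=F/q=1331}.

{p=F/q=1331}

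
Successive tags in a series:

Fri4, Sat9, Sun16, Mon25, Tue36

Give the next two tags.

Day goes Fri, Sat, Sun, Mon, Tue → Wed → Thu (runs through the weekdays Mon→Sun).
For the second component, perfect squares: 2², 3², 4², …: 4, 9, 16, 25, 36 → 49 → 64.
Putting the parts together: Wed49 and then Thu64.

Wed49, Thu64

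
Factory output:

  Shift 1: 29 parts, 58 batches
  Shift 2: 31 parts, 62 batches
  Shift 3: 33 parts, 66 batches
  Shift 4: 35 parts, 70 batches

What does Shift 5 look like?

37 parts, 74 batches

Parts goes 29, 31, 33, 35 → 37 (+2 each step).
Batches: 58, 62, 66, 70 → 74 (always 2 × the parts).
Combining the parts gives 37 parts, 74 batches.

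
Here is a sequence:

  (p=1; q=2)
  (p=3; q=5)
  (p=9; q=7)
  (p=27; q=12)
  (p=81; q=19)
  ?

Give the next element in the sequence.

P: 1, 3, 9, 27, 81 → 243 (×3 each step).
For the q, each term is the sum of the two before it: 2, 5, 7, 12, 19 → 31.
Combining the parts gives (p=243; q=31).

(p=243; q=31)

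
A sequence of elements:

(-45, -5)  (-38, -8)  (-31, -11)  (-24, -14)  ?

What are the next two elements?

First entry — +7 each step: -45, -38, -31, -24 → -17 → -10.
Second entry: −3 each step; -5, -8, -11, -14 → -17 → -20.
Putting the parts together: (-17, -17) and then (-10, -20).

(-17, -17), (-10, -20)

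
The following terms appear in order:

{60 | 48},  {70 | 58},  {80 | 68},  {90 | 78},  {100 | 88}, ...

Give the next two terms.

First value: +10 each step, so 60, 70, 80, 90, 100 → 110 → 120.
Second value: 48, 58, 68, 78, 88 → 98 → 108 (always 12 less than the first value).
Putting the parts together: {110 | 98} and then {120 | 108}.

{110 | 98}, {120 | 108}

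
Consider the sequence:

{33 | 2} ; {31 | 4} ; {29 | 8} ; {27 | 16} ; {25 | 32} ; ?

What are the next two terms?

{23 | 64}, {21 | 128}

First component: 33, 31, 29, 27, 25 → 23 → 21 (−2 each step).
Second component: ×2 each step, so 2, 4, 8, 16, 32 → 64 → 128.
So the next two terms are {23 | 64} and {21 | 128}.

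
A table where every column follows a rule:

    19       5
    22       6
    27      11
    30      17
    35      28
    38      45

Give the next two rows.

43  73; 46  118

First component goes 19, 22, 27, 30, 35, 38 → 43 → 46 (alternating steps +3, +5, +3, +5, …).
Second component: each term is the sum of the two before it; 5, 6, 11, 17, 28, 45 → 73 → 118.
So the next two rows are 43  73 and 46  118.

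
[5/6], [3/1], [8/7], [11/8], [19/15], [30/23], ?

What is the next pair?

For the first value, each term is the sum of the two before it: 5, 3, 8, 11, 19, 30 → 49.
Second value goes 6, 1, 7, 8, 15, 23 → 38 (each term is the sum of the two before it).
Putting it together: [49/38].

[49/38]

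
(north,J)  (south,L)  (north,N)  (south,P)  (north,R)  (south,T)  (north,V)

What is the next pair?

For the direction, alternates north ↔ south: north, south, north, south, north, south, north → south.
Letter: J, L, N, P, R, T, V → X (letters move forward 2 places in the alphabet).
So the next pair is (south,X).

(south,X)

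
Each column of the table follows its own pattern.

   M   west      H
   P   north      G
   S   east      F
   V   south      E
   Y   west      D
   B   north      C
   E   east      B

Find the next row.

First letter: M, P, S, V, Y, B, E → H (letters move forward 3 places in the alphabet, wrapping Z→A).
Direction — repeats west → north → east → south: west, north, east, south, west, north, east → south.
Second letter: letters move back 1 place in the alphabet, so H, G, F, E, D, C, B → A.
Combining the parts gives H  south  A.

H  south  A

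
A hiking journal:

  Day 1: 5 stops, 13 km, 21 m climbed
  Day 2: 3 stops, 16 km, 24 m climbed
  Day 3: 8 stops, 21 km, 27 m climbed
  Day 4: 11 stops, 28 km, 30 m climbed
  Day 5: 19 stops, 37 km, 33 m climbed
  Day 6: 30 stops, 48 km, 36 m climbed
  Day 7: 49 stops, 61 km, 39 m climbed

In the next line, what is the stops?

Stops: 5, 3, 8, 11, 19, 30, 49 → 79 (each term is the sum of the two before it).

79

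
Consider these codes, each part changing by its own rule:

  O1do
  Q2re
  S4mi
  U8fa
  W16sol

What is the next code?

Letter goes O, Q, S, U, W → Y (letters move forward 2 places in the alphabet).
Second component: ×2 each step; 1, 2, 4, 8, 16 → 32.
Note — runs through the solfège scale do→ti: do, re, mi, fa, sol → la.
Combining the parts gives Y32la.

Y32la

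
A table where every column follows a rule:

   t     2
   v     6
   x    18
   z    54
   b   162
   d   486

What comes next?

Letter: t, v, x, z, b, d → f (letters move forward 2 places in the alphabet, wrapping Z→A).
Second component: 2, 6, 18, 54, 162, 486 → 1458 (×3 each step).
Putting it together: f  1458.

f  1458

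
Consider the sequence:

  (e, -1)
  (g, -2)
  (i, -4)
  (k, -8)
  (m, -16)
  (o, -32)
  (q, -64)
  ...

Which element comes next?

Letter: e, g, i, k, m, o, q → s (letters move forward 2 places in the alphabet).
Second component goes -1, -2, -4, -8, -16, -32, -64 → -128 (×2 each step).
Putting it together: (s, -128).

(s, -128)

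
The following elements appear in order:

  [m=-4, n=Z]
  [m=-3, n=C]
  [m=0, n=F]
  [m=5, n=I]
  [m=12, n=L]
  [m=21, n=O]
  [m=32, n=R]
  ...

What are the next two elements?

M: differences are 1, 3, 5, … (increasing by 2 each time), so -4, -3, 0, 5, 12, 21, 32 → 45 → 60.
N goes Z, C, F, I, L, O, R → U → X (letters move forward 3 places in the alphabet, wrapping Z→A).
So the next two elements are [m=45, n=U] and [m=60, n=X].

[m=45, n=U], [m=60, n=X]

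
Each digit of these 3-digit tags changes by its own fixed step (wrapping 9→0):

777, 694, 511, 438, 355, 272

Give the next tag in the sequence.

199

First digit — −1 each step, mod 10: 7, 6, 5, 4, 3, 2 → 1.
Second digit: 7, 9, 1, 3, 5, 7 → 9 (+2 each step, mod 10).
For the third digit, −3 each step, mod 10: 7, 4, 1, 8, 5, 2 → 9.
So the next tag is 199.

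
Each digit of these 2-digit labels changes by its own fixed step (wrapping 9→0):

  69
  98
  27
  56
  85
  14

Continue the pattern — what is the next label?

For the first digit, +3 each step, mod 10: 6, 9, 2, 5, 8, 1 → 4.
For the second digit, −1 each step, mod 10: 9, 8, 7, 6, 5, 4 → 3.
Putting it together: 43.

43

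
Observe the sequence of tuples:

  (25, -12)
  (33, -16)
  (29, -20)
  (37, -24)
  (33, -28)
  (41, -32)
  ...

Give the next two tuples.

First part — alternating steps +8, −4, +8, −4, …: 25, 33, 29, 37, 33, 41 → 37 → 45.
Second part — −4 each step: -12, -16, -20, -24, -28, -32 → -36 → -40.
So the next two tuples are (37, -36) and (45, -40).

(37, -36), (45, -40)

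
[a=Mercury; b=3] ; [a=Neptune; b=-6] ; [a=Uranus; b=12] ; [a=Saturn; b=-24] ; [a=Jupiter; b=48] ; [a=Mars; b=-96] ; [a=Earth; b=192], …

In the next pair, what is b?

-384

B goes 3, -6, 12, -24, 48, -96, 192 → -384 (×(-2) each step).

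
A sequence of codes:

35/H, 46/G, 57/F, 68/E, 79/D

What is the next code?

90/C

First component — +11 each step: 35, 46, 57, 68, 79 → 90.
Letter: H, G, F, E, D → C (letters move back 1 place in the alphabet).
So the next code is 90/C.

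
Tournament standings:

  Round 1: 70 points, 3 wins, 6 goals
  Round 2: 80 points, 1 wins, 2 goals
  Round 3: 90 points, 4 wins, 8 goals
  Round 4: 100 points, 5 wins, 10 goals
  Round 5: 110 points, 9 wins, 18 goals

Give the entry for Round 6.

Points — +10 each step: 70, 80, 90, 100, 110 → 120.
Wins: each term is the sum of the two before it; 3, 1, 4, 5, 9 → 14.
For the goals, always 2 × the wins: 6, 2, 8, 10, 18 → 28.
Combining the parts gives 120 points, 14 wins, 28 goals.

120 points, 14 wins, 28 goals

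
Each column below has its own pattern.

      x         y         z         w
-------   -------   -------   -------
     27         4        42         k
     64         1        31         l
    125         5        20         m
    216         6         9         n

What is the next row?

343  11  -2  o

Column x: perfect cubes: 3³, 4³, 5³, …; 27, 64, 125, 216 → 343.
Column y: each term is the sum of the two before it, so 4, 1, 5, 6 → 11.
Column z — −11 each step: 42, 31, 20, 9 → -2.
Column w: letters move forward 1 place in the alphabet, so k, l, m, n → o.
So the next row is 343  11  -2  o.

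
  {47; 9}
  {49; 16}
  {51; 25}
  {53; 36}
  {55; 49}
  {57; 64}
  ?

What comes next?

First component: +2 each step; 47, 49, 51, 53, 55, 57 → 59.
Second component: perfect squares: 3², 4², 5², …; 9, 16, 25, 36, 49, 64 → 81.
Combining the parts gives {59; 81}.

{59; 81}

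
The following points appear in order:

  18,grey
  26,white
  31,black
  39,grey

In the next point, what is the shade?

Shade: repeats grey → white → black; grey, white, black, grey → white.

white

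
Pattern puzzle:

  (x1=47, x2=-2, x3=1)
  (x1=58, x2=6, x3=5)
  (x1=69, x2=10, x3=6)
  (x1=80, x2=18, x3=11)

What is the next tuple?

(x1=91, x2=22, x3=17)

For the x1, +11 each step: 47, 58, 69, 80 → 91.
X2: alternating steps +8, +4, +8, +4, …; -2, 6, 10, 18 → 22.
X3 — each term is the sum of the two before it: 1, 5, 6, 11 → 17.
Combining the parts gives (x1=91, x2=22, x3=17).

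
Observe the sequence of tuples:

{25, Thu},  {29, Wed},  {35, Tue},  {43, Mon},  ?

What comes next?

First part: 25, 29, 35, 43 → 53 (differences are 4, 6, 8, … (increasing by 2 each time)).
For the day, runs backward through the weekdays Mon→Sun: Thu, Wed, Tue, Mon → Sun.
Putting it together: {53, Sun}.

{53, Sun}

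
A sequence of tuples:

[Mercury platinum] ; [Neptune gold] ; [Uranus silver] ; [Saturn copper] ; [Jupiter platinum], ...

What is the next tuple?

Planet — runs backward through the planets Mercury→Neptune: Mercury, Neptune, Uranus, Saturn, Jupiter → Mars.
For the metal, repeats platinum → gold → silver → copper: platinum, gold, silver, copper, platinum → gold.
Putting it together: [Mars gold].

[Mars gold]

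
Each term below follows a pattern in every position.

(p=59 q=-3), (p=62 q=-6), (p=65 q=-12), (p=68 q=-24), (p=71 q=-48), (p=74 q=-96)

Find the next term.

For the p, +3 each step: 59, 62, 65, 68, 71, 74 → 77.
For the q, ×2 each step: -3, -6, -12, -24, -48, -96 → -192.
So the next term is (p=77 q=-192).

(p=77 q=-192)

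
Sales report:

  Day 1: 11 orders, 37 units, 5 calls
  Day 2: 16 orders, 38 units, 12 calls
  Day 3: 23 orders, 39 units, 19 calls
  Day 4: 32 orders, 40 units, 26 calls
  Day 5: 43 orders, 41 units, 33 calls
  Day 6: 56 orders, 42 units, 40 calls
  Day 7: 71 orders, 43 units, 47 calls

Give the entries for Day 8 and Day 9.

Orders: 11, 16, 23, 32, 43, 56, 71 → 88 → 107 (differences are 5, 7, 9, … (increasing by 2 each time)).
For the units, +1 each step: 37, 38, 39, 40, 41, 42, 43 → 44 → 45.
Calls: +7 each step; 5, 12, 19, 26, 33, 40, 47 → 54 → 61.
Putting the parts together: 88 orders, 44 units, 54 calls and then 107 orders, 45 units, 61 calls.

88 orders, 44 units, 54 calls; 107 orders, 45 units, 61 calls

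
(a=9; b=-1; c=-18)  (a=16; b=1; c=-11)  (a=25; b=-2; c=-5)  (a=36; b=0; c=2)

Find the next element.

A — perfect squares: 3², 4², 5², …: 9, 16, 25, 36 → 49.
B goes -1, 1, -2, 0 → -3 (alternating steps +2, −3, +2, −3, …).
C — alternating steps +7, +6, +7, +6, …: -18, -11, -5, 2 → 8.
So the next element is (a=49; b=-3; c=8).

(a=49; b=-3; c=8)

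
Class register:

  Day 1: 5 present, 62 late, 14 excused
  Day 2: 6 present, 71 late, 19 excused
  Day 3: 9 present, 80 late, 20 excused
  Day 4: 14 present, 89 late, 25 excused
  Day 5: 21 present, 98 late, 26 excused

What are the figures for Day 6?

30 present, 107 late, 31 excused

Present: differences are 1, 3, 5, … (increasing by 2 each time); 5, 6, 9, 14, 21 → 30.
Late: 62, 71, 80, 89, 98 → 107 (+9 each step).
Excused: 14, 19, 20, 25, 26 → 31 (alternating steps +5, +1, +5, +1, …).
Putting it together: 30 present, 107 late, 31 excused.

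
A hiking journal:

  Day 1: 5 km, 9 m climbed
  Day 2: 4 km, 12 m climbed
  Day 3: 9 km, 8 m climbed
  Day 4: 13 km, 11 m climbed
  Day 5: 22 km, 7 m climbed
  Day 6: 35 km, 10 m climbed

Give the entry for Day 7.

57 km, 6 m climbed

Km goes 5, 4, 9, 13, 22, 35 → 57 (each term is the sum of the two before it).
M climbed goes 9, 12, 8, 11, 7, 10 → 6 (alternating steps +3, −4, +3, −4, …).
So the next line is 57 km, 6 m climbed.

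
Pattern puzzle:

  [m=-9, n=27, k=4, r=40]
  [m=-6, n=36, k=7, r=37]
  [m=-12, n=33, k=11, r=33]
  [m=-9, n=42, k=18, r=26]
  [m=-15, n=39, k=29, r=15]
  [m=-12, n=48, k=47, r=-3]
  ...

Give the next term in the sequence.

M — alternating steps +3, −6, +3, −6, …: -9, -6, -12, -9, -15, -12 → -18.
N goes 27, 36, 33, 42, 39, 48 → 45 (alternating steps +9, −3, +9, −3, …).
K: each term is the sum of the two before it, so 4, 7, 11, 18, 29, 47 → 76.
R: together with the k always sums to 44; 40, 37, 33, 26, 15, -3 → -32.
So the next term is [m=-18, n=45, k=76, r=-32].

[m=-18, n=45, k=76, r=-32]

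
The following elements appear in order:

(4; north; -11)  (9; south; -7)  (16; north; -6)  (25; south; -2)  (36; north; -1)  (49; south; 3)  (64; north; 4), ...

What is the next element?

First slot: differences are 5, 7, 9, … (increasing by 2 each time), so 4, 9, 16, 25, 36, 49, 64 → 81.
Direction goes north, south, north, south, north, south, north → south (alternates north ↔ south).
Third slot — alternating steps +4, +1, +4, +1, …: -11, -7, -6, -2, -1, 3, 4 → 8.
So the next element is (81; south; 8).

(81; south; 8)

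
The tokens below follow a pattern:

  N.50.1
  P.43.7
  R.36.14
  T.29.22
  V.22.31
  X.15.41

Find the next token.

Z.8.52

Letter: N, P, R, T, V, X → Z (letters move forward 2 places in the alphabet).
For the second component, −7 each step: 50, 43, 36, 29, 22, 15 → 8.
Third component goes 1, 7, 14, 22, 31, 41 → 52 (differences are 6, 7, 8, … (increasing by 1 each time)).
Combining the parts gives Z.8.52.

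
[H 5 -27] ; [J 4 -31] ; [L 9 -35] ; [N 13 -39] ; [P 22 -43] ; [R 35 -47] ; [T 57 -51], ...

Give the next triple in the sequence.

[V 92 -55]

Letter goes H, J, L, N, P, R, T → V (letters move forward 2 places in the alphabet).
Second coordinate: 5, 4, 9, 13, 22, 35, 57 → 92 (each term is the sum of the two before it).
For the third coordinate, −4 each step: -27, -31, -35, -39, -43, -47, -51 → -55.
So the next triple is [V 92 -55].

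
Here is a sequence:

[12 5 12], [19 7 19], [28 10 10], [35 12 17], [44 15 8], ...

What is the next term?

For the first slot, alternating steps +7, +9, +7, +9, …: 12, 19, 28, 35, 44 → 51.
Second slot: 5, 7, 10, 12, 15 → 17 (alternating steps +2, +3, +2, +3, …).
Third slot: alternating steps +7, −9, +7, −9, …, so 12, 19, 10, 17, 8 → 15.
Combining the parts gives [51 17 15].

[51 17 15]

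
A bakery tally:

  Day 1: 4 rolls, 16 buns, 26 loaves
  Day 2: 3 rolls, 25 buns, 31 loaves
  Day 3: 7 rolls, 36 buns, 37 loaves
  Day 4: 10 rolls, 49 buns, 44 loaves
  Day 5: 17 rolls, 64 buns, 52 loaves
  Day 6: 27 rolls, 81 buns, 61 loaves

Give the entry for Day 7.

Rolls: each term is the sum of the two before it, so 4, 3, 7, 10, 17, 27 → 44.
Buns — perfect squares: 4², 5², 6², …: 16, 25, 36, 49, 64, 81 → 100.
Loaves: 26, 31, 37, 44, 52, 61 → 71 (differences are 5, 6, 7, … (increasing by 1 each time)).
Combining the parts gives 44 rolls, 100 buns, 71 loaves.

44 rolls, 100 buns, 71 loaves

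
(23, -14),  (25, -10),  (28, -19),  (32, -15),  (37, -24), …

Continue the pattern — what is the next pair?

(43, -20)

First coordinate: 23, 25, 28, 32, 37 → 43 (differences are 2, 3, 4, … (increasing by 1 each time)).
Second coordinate: alternating steps +4, −9, +4, −9, …; -14, -10, -19, -15, -24 → -20.
Putting it together: (43, -20).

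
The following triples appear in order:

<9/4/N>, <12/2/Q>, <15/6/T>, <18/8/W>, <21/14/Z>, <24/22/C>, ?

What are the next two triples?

<27/36/F>, <30/58/I>

First part — +3 each step: 9, 12, 15, 18, 21, 24 → 27 → 30.
Second part: 4, 2, 6, 8, 14, 22 → 36 → 58 (each term is the sum of the two before it).
For the letter, letters move forward 3 places in the alphabet, wrapping Z→A: N, Q, T, W, Z, C → F → I.
Putting the parts together: <27/36/F> and then <30/58/I>.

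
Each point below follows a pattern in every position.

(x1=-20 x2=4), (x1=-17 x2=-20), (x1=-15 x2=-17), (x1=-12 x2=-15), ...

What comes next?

(x1=-10 x2=-12)

X1 — alternating steps +3, +2, +3, +2, …: -20, -17, -15, -12 → -10.
For the x2, always the previous value of the x1: 4, -20, -17, -15 → -12.
Combining the parts gives (x1=-10 x2=-12).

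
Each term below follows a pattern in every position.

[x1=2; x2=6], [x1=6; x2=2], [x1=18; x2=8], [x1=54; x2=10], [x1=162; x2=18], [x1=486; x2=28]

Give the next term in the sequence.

[x1=1458; x2=46]

X1: 2, 6, 18, 54, 162, 486 → 1458 (×3 each step).
X2: each term is the sum of the two before it, so 6, 2, 8, 10, 18, 28 → 46.
Putting it together: [x1=1458; x2=46].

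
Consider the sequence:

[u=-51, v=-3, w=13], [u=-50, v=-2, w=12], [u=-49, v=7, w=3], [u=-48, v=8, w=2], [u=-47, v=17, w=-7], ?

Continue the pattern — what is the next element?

U goes -51, -50, -49, -48, -47 → -46 (+1 each step).
For the v, alternating steps +1, +9, +1, +9, …: -3, -2, 7, 8, 17 → 18.
W: 13, 12, 3, 2, -7 → -8 (together with the v always sums to 10).
Putting it together: [u=-46, v=18, w=-8].

[u=-46, v=18, w=-8]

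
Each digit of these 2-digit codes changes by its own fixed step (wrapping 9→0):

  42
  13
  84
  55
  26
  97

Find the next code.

68

First digit goes 4, 1, 8, 5, 2, 9 → 6 (−3 each step, mod 10).
For the second digit, +1 each step, mod 10: 2, 3, 4, 5, 6, 7 → 8.
Combining the parts gives 68.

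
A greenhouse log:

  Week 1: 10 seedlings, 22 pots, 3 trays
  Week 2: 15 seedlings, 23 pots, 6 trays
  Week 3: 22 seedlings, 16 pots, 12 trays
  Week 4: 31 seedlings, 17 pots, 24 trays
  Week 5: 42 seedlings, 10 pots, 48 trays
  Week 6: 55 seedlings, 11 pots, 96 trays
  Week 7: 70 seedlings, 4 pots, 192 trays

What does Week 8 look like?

87 seedlings, 5 pots, 384 trays

Seedlings: differences are 5, 7, 9, … (increasing by 2 each time); 10, 15, 22, 31, 42, 55, 70 → 87.
Pots: 22, 23, 16, 17, 10, 11, 4 → 5 (alternating steps +1, −7, +1, −7, …).
For the trays, ×2 each step: 3, 6, 12, 24, 48, 96, 192 → 384.
Putting it together: 87 seedlings, 5 pots, 384 trays.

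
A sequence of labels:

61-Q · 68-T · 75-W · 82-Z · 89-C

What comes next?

96-F

First component: +7 each step; 61, 68, 75, 82, 89 → 96.
For the letter, letters move forward 3 places in the alphabet, wrapping Z→A: Q, T, W, Z, C → F.
Combining the parts gives 96-F.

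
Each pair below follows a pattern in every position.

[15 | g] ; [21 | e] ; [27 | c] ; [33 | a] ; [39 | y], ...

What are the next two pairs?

For the first component, +6 each step: 15, 21, 27, 33, 39 → 45 → 51.
Letter: g, e, c, a, y → w → u (letters move back 2 places in the alphabet, wrapping A→Z).
Putting the parts together: [45 | w] and then [51 | u].

[45 | w], [51 | u]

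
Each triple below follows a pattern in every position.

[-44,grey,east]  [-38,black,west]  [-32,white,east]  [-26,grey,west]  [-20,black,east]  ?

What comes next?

First component: +6 each step, so -44, -38, -32, -26, -20 → -14.
Shade goes grey, black, white, grey, black → white (repeats grey → black → white).
Direction: alternates east ↔ west; east, west, east, west, east → west.
So the next triple is [-14,white,west].

[-14,white,west]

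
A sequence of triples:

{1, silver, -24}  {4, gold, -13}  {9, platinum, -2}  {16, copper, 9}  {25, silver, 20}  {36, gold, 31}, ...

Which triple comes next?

First coordinate — perfect squares: 1², 2², 3², …: 1, 4, 9, 16, 25, 36 → 49.
Metal: repeats silver → gold → platinum → copper, so silver, gold, platinum, copper, silver, gold → platinum.
Third coordinate: +11 each step, so -24, -13, -2, 9, 20, 31 → 42.
Putting it together: {49, platinum, 42}.

{49, platinum, 42}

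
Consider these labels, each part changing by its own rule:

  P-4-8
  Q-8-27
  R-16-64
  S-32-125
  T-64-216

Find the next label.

U-128-343

Letter: P, Q, R, S, T → U (letters move forward 1 place in the alphabet).
Second component: ×2 each step, so 4, 8, 16, 32, 64 → 128.
Third component — perfect cubes: 2³, 3³, 4³, …: 8, 27, 64, 125, 216 → 343.
So the next label is U-128-343.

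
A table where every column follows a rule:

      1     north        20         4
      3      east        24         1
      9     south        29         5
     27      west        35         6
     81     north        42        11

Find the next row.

First component: 1, 3, 9, 27, 81 → 243 (×3 each step).
For the direction, repeats north → east → south → west: north, east, south, west, north → east.
Third component: differences are 4, 5, 6, … (increasing by 1 each time); 20, 24, 29, 35, 42 → 50.
For the fourth component, each term is the sum of the two before it: 4, 1, 5, 6, 11 → 17.
Putting it together: 243  east  50  17.

243  east  50  17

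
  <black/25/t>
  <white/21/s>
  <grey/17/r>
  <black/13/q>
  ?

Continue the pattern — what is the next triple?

Shade: black, white, grey, black → white (repeats black → white → grey).
Second slot: 25, 21, 17, 13 → 9 (−4 each step).
For the letter, letters move back 1 place in the alphabet: t, s, r, q → p.
So the next triple is <white/9/p>.

<white/9/p>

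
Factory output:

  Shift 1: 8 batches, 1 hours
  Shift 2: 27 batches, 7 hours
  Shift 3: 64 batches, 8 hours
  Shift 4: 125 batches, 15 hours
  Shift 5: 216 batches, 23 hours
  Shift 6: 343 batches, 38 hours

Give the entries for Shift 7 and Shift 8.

Batches — perfect cubes: 2³, 3³, 4³, …: 8, 27, 64, 125, 216, 343 → 512 → 729.
Hours — each term is the sum of the two before it: 1, 7, 8, 15, 23, 38 → 61 → 99.
Putting the parts together: 512 batches, 61 hours and then 729 batches, 99 hours.

512 batches, 61 hours; 729 batches, 99 hours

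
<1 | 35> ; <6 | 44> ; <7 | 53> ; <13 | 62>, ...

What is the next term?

<20 | 71>

First component: each term is the sum of the two before it; 1, 6, 7, 13 → 20.
For the second component, +9 each step: 35, 44, 53, 62 → 71.
Combining the parts gives <20 | 71>.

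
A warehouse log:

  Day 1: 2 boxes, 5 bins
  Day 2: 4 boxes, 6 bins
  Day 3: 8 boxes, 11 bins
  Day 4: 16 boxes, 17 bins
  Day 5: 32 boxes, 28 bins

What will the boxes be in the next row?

Boxes — ×2 each step: 2, 4, 8, 16, 32 → 64.
Bins: each term is the sum of the two before it; 5, 6, 11, 17, 28 → 45.

64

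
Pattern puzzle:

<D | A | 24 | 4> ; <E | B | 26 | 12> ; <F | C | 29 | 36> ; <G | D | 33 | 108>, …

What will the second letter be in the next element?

E

Second letter: letters move forward 1 place in the alphabet, so A, B, C, D → E.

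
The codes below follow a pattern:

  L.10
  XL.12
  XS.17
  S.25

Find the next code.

Size: L, XL, XS, S → M (runs through clothing sizes XS→XL).
Second component: 10, 12, 17, 25 → 36 (differences are 2, 5, 8, … (increasing by 3 each time)).
So the next code is M.36.

M.36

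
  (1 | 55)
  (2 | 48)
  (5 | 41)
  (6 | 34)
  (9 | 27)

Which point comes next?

First slot: alternating steps +1, +3, +1, +3, …, so 1, 2, 5, 6, 9 → 10.
Second slot — −7 each step: 55, 48, 41, 34, 27 → 20.
Putting it together: (10 | 20).

(10 | 20)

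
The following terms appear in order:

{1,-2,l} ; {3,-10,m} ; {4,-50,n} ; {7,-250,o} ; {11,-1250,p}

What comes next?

For the first slot, each term is the sum of the two before it: 1, 3, 4, 7, 11 → 18.
Second slot: ×5 each step, so -2, -10, -50, -250, -1250 → -6250.
Letter: letters move forward 1 place in the alphabet; l, m, n, o, p → q.
Putting it together: {18,-6250,q}.

{18,-6250,q}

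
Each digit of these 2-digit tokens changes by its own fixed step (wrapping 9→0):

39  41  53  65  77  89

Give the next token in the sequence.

91

For the first digit, +1 each step, mod 10: 3, 4, 5, 6, 7, 8 → 9.
Second digit goes 9, 1, 3, 5, 7, 9 → 1 (+2 each step, mod 10).
So the next token is 91.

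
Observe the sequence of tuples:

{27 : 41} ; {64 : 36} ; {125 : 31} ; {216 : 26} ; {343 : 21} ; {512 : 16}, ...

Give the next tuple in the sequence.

First slot: perfect cubes: 3³, 4³, 5³, …, so 27, 64, 125, 216, 343, 512 → 729.
For the second slot, −5 each step: 41, 36, 31, 26, 21, 16 → 11.
Putting it together: {729 : 11}.

{729 : 11}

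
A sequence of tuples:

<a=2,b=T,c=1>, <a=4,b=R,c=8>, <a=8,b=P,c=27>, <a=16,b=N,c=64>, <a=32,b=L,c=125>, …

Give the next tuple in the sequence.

<a=64,b=J,c=216>

A: 2, 4, 8, 16, 32 → 64 (×2 each step).
B: letters move back 2 places in the alphabet; T, R, P, N, L → J.
C — perfect cubes: 1³, 2³, 3³, …: 1, 8, 27, 64, 125 → 216.
So the next tuple is <a=64,b=J,c=216>.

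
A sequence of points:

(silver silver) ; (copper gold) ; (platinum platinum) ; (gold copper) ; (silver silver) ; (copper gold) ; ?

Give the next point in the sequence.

(platinum platinum)

First metal: repeats silver → copper → platinum → gold; silver, copper, platinum, gold, silver, copper → platinum.
Second metal: repeats silver → gold → platinum → copper, so silver, gold, platinum, copper, silver, gold → platinum.
So the next point is (platinum platinum).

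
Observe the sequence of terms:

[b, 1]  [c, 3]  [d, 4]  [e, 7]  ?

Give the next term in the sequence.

[f, 11]

Letter: letters move forward 1 place in the alphabet, so b, c, d, e → f.
For the second coordinate, each term is the sum of the two before it: 1, 3, 4, 7 → 11.
Putting it together: [f, 11].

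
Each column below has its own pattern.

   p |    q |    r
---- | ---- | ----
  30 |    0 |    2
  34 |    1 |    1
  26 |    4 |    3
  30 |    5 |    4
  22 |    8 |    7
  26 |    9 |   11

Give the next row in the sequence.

18  12  18

For the column p, alternating steps +4, −8, +4, −8, …: 30, 34, 26, 30, 22, 26 → 18.
Column q goes 0, 1, 4, 5, 8, 9 → 12 (alternating steps +1, +3, +1, +3, …).
Column r: each term is the sum of the two before it, so 2, 1, 3, 4, 7, 11 → 18.
Putting it together: 18  12  18.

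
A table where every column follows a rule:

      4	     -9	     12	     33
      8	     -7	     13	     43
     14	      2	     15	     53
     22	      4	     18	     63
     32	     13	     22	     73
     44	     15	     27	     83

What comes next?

For the first component, differences are 4, 6, 8, … (increasing by 2 each time): 4, 8, 14, 22, 32, 44 → 58.
Second component goes -9, -7, 2, 4, 13, 15 → 24 (alternating steps +2, +9, +2, +9, …).
Third component: 12, 13, 15, 18, 22, 27 → 33 (differences are 1, 2, 3, … (increasing by 1 each time)).
Fourth component: 33, 43, 53, 63, 73, 83 → 93 (+10 each step).
So the next line is 58  24  33  93.

58  24  33  93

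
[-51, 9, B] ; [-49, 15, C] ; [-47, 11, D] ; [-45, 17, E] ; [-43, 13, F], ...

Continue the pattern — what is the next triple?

[-41, 19, G]

For the first coordinate, +2 each step: -51, -49, -47, -45, -43 → -41.
Second coordinate — alternating steps +6, −4, +6, −4, …: 9, 15, 11, 17, 13 → 19.
For the letter, letters move forward 1 place in the alphabet: B, C, D, E, F → G.
So the next triple is [-41, 19, G].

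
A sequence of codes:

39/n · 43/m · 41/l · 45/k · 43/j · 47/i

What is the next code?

First component: alternating steps +4, −2, +4, −2, …; 39, 43, 41, 45, 43, 47 → 45.
For the letter, letters move back 1 place in the alphabet: n, m, l, k, j, i → h.
Putting it together: 45/h.

45/h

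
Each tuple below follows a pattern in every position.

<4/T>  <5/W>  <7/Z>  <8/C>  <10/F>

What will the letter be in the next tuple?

First coordinate: 4, 5, 7, 8, 10 → 11 (alternating steps +1, +2, +1, +2, …).
Letter: letters move forward 3 places in the alphabet, wrapping Z→A, so T, W, Z, C, F → I.

I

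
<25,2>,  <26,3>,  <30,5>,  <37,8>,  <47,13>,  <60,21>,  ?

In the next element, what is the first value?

76

First value: differences are 1, 4, 7, … (increasing by 3 each time), so 25, 26, 30, 37, 47, 60 → 76.
Second value: each term is the sum of the two before it, so 2, 3, 5, 8, 13, 21 → 34.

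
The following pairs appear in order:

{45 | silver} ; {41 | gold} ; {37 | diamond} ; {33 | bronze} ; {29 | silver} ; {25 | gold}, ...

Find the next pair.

{21 | diamond}

For the first entry, −4 each step: 45, 41, 37, 33, 29, 25 → 21.
For the rank, repeats silver → gold → diamond → bronze: silver, gold, diamond, bronze, silver, gold → diamond.
So the next pair is {21 | diamond}.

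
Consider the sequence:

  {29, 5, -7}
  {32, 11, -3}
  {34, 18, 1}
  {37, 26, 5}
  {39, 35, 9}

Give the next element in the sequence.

For the first value, alternating steps +3, +2, +3, +2, …: 29, 32, 34, 37, 39 → 42.
For the second value, differences are 6, 7, 8, … (increasing by 1 each time): 5, 11, 18, 26, 35 → 45.
Third value: -7, -3, 1, 5, 9 → 13 (+4 each step).
Combining the parts gives {42, 45, 13}.

{42, 45, 13}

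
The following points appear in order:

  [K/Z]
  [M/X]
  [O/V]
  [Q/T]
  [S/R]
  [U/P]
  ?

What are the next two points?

[W/N], [Y/L]

First letter: K, M, O, Q, S, U → W → Y (letters move forward 2 places in the alphabet).
Second letter: Z, X, V, T, R, P → N → L (letters move back 2 places in the alphabet).
Putting the parts together: [W/N] and then [Y/L].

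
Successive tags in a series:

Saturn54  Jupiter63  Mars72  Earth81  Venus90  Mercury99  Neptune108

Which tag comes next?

For the planet, runs backward through the planets Mercury→Neptune: Saturn, Jupiter, Mars, Earth, Venus, Mercury, Neptune → Uranus.
Second component: +9 each step; 54, 63, 72, 81, 90, 99, 108 → 117.
Combining the parts gives Uranus117.

Uranus117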